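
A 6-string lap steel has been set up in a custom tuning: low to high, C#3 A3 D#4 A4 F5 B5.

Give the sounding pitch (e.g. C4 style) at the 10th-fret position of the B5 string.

A6

The open B5 string plus 10 semitones: B–C–C#–D–…–G–G#–A.
The walk passes from B into C once, so the octave number goes from 5 to 6.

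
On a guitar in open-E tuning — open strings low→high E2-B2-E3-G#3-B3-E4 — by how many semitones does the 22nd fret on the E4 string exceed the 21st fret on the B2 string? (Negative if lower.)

18 semitones

E4 at fret 22 → D6 (MIDI 86); B2 at fret 21 → G#4 (MIDI 68).
86 − 68 = 18, so the two pitches are 18 semitones apart.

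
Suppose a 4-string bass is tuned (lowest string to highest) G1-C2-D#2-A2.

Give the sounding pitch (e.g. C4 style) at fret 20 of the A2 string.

Each fret is one semitone, so A2 + 20 = F4.

F4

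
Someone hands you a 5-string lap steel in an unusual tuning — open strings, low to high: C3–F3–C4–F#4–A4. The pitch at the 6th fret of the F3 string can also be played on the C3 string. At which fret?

11

F3 at fret 6 is F3 + 6 semitones = B3.
The open C3 string is 5 semitones below the open F3, so the same pitch on the C3 string lies at fret 6 + 5 = 11.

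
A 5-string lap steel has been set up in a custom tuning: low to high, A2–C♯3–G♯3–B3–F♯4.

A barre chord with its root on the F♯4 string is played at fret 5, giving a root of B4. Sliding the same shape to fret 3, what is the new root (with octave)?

A4

Moving from fret 5 to fret 3 shifts the root by -2 semitones.
B4 down 2 semitones is A4.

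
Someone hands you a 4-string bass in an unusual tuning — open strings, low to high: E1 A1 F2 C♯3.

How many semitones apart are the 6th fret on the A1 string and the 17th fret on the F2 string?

19 semitones

A1 at fret 6 → D♯2 (MIDI 39); F2 at fret 17 → A♯3 (MIDI 58).
39 − 58 = -19, so the two pitches are 19 semitones apart, with A♯3 the higher.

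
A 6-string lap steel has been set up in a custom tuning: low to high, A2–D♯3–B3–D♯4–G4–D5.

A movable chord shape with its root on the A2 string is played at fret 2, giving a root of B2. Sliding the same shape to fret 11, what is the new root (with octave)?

G♯3

Moving from fret 2 to fret 11 shifts the root by 9 semitones.
B2 up 9 semitones is G♯3.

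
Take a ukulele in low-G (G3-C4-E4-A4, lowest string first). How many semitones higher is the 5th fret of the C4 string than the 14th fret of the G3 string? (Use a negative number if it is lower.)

C4 at fret 5 → F4 (MIDI 65); G3 at fret 14 → A4 (MIDI 69).
65 − 69 = -4, so the two pitches are 4 semitones apart.

-4 semitones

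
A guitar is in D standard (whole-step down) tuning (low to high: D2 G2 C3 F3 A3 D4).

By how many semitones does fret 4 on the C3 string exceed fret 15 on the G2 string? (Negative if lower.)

-6 semitones

C3 at fret 4 → E3 (MIDI 52); G2 at fret 15 → A♯3 (MIDI 58).
52 − 58 = -6, so the two pitches are 6 semitones apart.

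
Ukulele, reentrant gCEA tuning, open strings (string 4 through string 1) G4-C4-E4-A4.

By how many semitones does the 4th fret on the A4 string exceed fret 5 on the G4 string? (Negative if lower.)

1 semitone

A4 at fret 4 → C#5 (MIDI 73); G4 at fret 5 → C5 (MIDI 72).
73 − 72 = 1, so the two pitches are 1 semitone apart.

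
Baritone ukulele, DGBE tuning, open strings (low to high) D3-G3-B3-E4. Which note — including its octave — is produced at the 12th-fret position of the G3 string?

Each fret is one semitone, so G3 + 12 = G4.

G4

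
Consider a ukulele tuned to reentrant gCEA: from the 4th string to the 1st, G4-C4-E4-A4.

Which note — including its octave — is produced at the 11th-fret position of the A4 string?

Each fret is one semitone, so A4 + 11 = G♯5.

G♯5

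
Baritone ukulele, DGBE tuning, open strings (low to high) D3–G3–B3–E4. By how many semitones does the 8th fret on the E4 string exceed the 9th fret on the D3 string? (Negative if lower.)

13 semitones

E4 at fret 8 → C5 (MIDI 72); D3 at fret 9 → B3 (MIDI 59).
72 − 59 = 13, so the two pitches are 13 semitones apart.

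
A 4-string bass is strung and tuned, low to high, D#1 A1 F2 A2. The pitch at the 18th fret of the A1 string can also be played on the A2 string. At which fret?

Fret 18 on A1 is MIDI 33 + 18 = 51 (D#3). On the A2 string (open MIDI 45), that pitch is 51 − 45 = fret 6.

6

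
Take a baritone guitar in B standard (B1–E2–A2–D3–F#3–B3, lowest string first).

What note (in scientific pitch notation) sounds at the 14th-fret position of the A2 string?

B3

Each fret is one semitone, so A2 + 14 = B3.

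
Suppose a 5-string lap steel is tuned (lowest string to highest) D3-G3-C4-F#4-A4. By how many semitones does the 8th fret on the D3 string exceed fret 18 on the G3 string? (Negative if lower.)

D3 at fret 8 → A#3 (MIDI 58); G3 at fret 18 → C#5 (MIDI 73).
58 − 73 = -15, so the two pitches are 15 semitones apart.

-15 semitones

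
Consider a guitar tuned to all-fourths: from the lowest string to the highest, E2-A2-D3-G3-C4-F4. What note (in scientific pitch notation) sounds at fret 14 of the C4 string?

C4 is MIDI 60. Adding 14 gives 74, which is D5.

D5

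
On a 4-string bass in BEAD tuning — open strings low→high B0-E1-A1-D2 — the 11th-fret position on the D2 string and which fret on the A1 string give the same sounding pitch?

Fret 11 on D2 is MIDI 38 + 11 = 49 (C#3). On the A1 string (open MIDI 33), that pitch is 49 − 33 = fret 16.

16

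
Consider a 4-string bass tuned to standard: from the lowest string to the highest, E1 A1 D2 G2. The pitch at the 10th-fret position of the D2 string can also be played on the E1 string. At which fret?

D2 at fret 10 is D2 + 10 semitones = C3.
The open E1 string is 10 semitones below the open D2, so the same pitch on the E1 string lies at fret 10 + 10 = 20.

20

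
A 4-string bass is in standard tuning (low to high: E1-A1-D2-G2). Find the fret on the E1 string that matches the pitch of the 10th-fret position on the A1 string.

A1 at fret 10 is A1 + 10 semitones = G2.
The open E1 string is 5 semitones below the open A1, so the same pitch on the E1 string lies at fret 10 + 5 = 15.

15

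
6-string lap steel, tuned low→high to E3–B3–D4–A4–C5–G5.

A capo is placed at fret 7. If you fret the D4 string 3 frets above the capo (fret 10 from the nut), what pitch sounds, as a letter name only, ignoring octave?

C

The capo raises the open D4 by 7 semitones to A4; fretting 3 more gives D4 + 7 + 3 = D4 + 10 semitones, landing on C.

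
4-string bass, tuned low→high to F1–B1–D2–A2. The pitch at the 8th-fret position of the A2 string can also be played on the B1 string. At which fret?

Fret 8 on A2 is MIDI 45 + 8 = 53 (F3). On the B1 string (open MIDI 35), that pitch is 53 − 35 = fret 18.

18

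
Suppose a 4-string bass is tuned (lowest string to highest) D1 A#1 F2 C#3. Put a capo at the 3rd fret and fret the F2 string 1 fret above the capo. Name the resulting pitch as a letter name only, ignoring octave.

A

The capo raises the open F2 by 3 semitones to G#2; fretting 1 more gives F2 + 3 + 1 = F2 + 4 semitones, landing on A.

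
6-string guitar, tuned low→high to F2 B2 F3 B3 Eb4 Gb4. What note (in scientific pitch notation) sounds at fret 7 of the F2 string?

C3

The open F2 string plus 7 semitones: F–Gb–G–Ab–A–Bb–B–C.
The walk passes from B into C once, so the octave number goes from 2 to 3.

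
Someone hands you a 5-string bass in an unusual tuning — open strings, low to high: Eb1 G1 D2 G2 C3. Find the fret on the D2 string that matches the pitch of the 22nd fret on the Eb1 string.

11

Fret 22 on Eb1 is MIDI 27 + 22 = 49 (Db3). On the D2 string (open MIDI 38), that pitch is 49 − 38 = fret 11.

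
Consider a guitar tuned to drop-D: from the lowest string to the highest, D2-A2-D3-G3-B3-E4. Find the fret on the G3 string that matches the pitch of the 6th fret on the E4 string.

15

Fret 6 on E4 is MIDI 64 + 6 = 70 (A♯4). On the G3 string (open MIDI 55), that pitch is 70 − 55 = fret 15.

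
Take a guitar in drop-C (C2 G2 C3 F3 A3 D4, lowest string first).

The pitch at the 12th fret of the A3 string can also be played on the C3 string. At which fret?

Fret 12 on A3 is MIDI 57 + 12 = 69 (A4). On the C3 string (open MIDI 48), that pitch is 69 − 48 = fret 21.

21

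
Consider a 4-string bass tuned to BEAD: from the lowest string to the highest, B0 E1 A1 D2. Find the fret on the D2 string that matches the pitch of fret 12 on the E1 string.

Fret 12 on E1 is MIDI 28 + 12 = 40 (E2). On the D2 string (open MIDI 38), that pitch is 40 − 38 = fret 2.

2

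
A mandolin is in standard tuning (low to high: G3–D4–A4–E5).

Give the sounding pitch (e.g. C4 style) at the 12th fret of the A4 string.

Each fret is one semitone, so A4 + 12 = A5.

A5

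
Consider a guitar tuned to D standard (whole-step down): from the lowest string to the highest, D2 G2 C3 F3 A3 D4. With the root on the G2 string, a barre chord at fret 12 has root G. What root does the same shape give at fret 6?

Moving from fret 12 to fret 6 shifts the root by -6 semitones.
G down 6 semitones is C#.

C#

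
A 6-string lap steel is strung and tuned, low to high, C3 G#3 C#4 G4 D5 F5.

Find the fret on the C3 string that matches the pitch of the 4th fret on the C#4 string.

17

Fret 4 on C#4 is MIDI 61 + 4 = 65 (F4). On the C3 string (open MIDI 48), that pitch is 65 − 48 = fret 17.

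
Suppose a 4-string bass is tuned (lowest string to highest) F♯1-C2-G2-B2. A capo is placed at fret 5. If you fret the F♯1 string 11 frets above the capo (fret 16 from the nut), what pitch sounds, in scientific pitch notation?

A♯2

The capo raises the open F♯1 by 5 semitones to B1; fretting 11 more gives F♯1 + 5 + 11 = F♯1 + 16 semitones = A♯2.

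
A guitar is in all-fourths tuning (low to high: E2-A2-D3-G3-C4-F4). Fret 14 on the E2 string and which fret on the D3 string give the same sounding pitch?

Fret 14 on E2 is MIDI 40 + 14 = 54 (F♯3). On the D3 string (open MIDI 50), that pitch is 54 − 50 = fret 4.

4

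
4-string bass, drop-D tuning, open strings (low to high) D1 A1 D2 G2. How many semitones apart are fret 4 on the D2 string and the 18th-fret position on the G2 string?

D2 at fret 4 → F#2 (MIDI 42); G2 at fret 18 → C#4 (MIDI 61).
42 − 61 = -19, so the two pitches are 19 semitones apart, with C#4 the higher.

19 semitones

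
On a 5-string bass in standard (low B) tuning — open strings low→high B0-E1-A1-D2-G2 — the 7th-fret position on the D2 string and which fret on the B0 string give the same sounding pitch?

Fret 7 on D2 is MIDI 38 + 7 = 45 (A2). On the B0 string (open MIDI 23), that pitch is 45 − 23 = fret 22.

22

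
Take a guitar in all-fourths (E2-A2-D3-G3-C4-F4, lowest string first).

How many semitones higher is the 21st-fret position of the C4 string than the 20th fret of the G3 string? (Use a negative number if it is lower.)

C4 at fret 21 → A5 (MIDI 81); G3 at fret 20 → D♯5 (MIDI 75).
81 − 75 = 6, so the two pitches are 6 semitones apart.

6 semitones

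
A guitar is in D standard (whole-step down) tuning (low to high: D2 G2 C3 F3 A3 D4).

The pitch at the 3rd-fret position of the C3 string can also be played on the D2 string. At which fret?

13

C3 at fret 3 is C3 + 3 semitones = D♯3.
The open D2 string is 10 semitones below the open C3, so the same pitch on the D2 string lies at fret 3 + 10 = 13.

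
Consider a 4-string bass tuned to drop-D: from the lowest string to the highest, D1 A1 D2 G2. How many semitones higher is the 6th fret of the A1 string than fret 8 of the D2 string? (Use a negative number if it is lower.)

-7 semitones

A1 at fret 6 → D#2 (MIDI 39); D2 at fret 8 → A#2 (MIDI 46).
39 − 46 = -7, so the two pitches are 7 semitones apart.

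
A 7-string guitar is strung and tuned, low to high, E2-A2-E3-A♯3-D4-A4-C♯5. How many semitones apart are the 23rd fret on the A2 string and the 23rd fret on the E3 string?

A2 at fret 23 → G♯4 (MIDI 68); E3 at fret 23 → D♯5 (MIDI 75).
68 − 75 = -7, so the two pitches are 7 semitones apart, with D♯5 the higher.

7 semitones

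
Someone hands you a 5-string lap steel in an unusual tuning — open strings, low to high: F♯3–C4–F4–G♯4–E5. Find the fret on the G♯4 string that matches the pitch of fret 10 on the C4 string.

C4 at fret 10 is C4 + 10 semitones = A♯4.
The open G♯4 string is 8 semitones above the open C4, so the same pitch on the G♯4 string lies at fret 10 − 8 = 2.

2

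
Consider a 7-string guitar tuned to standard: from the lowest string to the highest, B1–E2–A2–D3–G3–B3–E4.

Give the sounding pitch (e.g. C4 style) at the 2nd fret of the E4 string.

F#4

Each fret is one semitone, so E4 + 2 = F#4.
(Equivalently spelled Gb4.)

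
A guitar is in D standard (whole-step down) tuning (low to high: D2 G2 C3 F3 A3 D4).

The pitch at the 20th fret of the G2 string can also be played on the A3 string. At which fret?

6

G2 at fret 20 is G2 + 20 semitones = D♯4.
The open A3 string is 14 semitones above the open G2, so the same pitch on the A3 string lies at fret 20 − 14 = 6.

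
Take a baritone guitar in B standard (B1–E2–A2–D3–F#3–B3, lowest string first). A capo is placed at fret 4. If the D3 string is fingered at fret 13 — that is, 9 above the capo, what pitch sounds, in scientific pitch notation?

D#4

The capo raises the open D3 by 4 semitones to F#3; fretting 9 more gives D3 + 4 + 9 = D3 + 13 semitones = D#4.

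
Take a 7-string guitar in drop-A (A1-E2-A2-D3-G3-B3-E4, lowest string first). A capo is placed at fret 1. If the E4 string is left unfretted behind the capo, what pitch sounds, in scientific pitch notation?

F4

The capo raises the open E4 by 1 semitone to F4; fretting 0 more gives E4 + 1 + 0 = E4 + 1 semitone = F4.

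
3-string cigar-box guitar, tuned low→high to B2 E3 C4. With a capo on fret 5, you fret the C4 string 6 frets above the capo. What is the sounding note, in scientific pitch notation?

The capo raises the open C4 by 5 semitones to F4; fretting 6 more gives C4 + 5 + 6 = C4 + 11 semitones = B4.

B4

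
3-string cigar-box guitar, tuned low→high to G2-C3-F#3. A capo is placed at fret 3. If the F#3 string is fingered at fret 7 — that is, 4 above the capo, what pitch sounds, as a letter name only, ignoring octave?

C#

The capo raises the open F#3 by 3 semitones to A3; fretting 4 more gives F#3 + 3 + 4 = F#3 + 7 semitones, landing on C#.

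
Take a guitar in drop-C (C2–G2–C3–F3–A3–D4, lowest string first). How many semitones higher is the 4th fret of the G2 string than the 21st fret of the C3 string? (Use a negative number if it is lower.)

G2 at fret 4 → B2 (MIDI 47); C3 at fret 21 → A4 (MIDI 69).
47 − 69 = -22, so the two pitches are 22 semitones apart.

-22 semitones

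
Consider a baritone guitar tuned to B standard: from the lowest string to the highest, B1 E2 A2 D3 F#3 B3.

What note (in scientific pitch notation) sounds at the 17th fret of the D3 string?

D3 is MIDI 50. Adding 17 gives 67, which is G4.

G4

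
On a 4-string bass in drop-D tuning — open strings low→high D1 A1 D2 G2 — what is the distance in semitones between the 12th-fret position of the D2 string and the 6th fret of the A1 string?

11 semitones

D2 at fret 12 → D3 (MIDI 50); A1 at fret 6 → D#2 (MIDI 39).
50 − 39 = 11, so the two pitches are 11 semitones apart, with D3 the higher.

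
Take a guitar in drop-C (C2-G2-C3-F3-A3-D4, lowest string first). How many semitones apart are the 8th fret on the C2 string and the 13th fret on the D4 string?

31 semitones

C2 at fret 8 → G♯2 (MIDI 44); D4 at fret 13 → D♯5 (MIDI 75).
44 − 75 = -31, so the two pitches are 31 semitones apart, with D♯5 the higher.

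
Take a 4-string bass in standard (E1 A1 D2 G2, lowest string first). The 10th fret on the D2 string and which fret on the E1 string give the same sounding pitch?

20

D2 at fret 10 is D2 + 10 semitones = C3.
The open E1 string is 10 semitones below the open D2, so the same pitch on the E1 string lies at fret 10 + 10 = 20.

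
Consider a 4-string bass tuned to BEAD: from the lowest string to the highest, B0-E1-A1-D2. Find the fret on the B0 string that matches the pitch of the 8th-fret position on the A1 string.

18

Fret 8 on A1 is MIDI 33 + 8 = 41 (F2). On the B0 string (open MIDI 23), that pitch is 41 − 23 = fret 18.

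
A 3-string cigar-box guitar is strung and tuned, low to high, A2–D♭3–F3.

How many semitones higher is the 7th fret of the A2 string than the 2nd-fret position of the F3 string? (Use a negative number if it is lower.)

A2 at fret 7 → E3 (MIDI 52); F3 at fret 2 → G3 (MIDI 55).
52 − 55 = -3, so the two pitches are 3 semitones apart.

-3 semitones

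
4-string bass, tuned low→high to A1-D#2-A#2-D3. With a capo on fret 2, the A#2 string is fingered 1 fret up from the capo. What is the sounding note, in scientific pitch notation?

The capo raises the open A#2 by 2 semitones to C3; fretting 1 more gives A#2 + 2 + 1 = A#2 + 3 semitones = C#3.

C#3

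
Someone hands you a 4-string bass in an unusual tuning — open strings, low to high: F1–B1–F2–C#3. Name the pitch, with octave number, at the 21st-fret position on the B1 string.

The open B1 string plus 21 semitones: B–C–C#–D–…–F#–G–G#.
The walk passes from B into C 2 times, so the octave number goes from 1 to 3.

G#3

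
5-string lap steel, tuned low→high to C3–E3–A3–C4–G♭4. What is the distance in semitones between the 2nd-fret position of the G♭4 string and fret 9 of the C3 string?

11 semitones

G♭4 at fret 2 → A♭4 (MIDI 68); C3 at fret 9 → A3 (MIDI 57).
68 − 57 = 11, so the two pitches are 11 semitones apart, with A♭4 the higher.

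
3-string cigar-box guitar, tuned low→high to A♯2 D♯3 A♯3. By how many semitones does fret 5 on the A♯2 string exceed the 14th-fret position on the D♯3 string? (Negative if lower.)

A♯2 at fret 5 → D♯3 (MIDI 51); D♯3 at fret 14 → F4 (MIDI 65).
51 − 65 = -14, so the two pitches are 14 semitones apart.

-14 semitones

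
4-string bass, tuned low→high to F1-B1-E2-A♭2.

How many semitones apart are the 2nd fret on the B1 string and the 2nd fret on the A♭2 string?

B1 at fret 2 → D♭2 (MIDI 37); A♭2 at fret 2 → B♭2 (MIDI 46).
37 − 46 = -9, so the two pitches are 9 semitones apart, with B♭2 the higher.

9 semitones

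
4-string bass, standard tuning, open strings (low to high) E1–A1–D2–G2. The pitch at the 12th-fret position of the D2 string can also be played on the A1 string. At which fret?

17

D2 at fret 12 is D2 + 12 semitones = D3.
The open A1 string is 5 semitones below the open D2, so the same pitch on the A1 string lies at fret 12 + 5 = 17.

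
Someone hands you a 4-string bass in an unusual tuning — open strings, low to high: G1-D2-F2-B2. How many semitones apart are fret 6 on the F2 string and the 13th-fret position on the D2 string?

F2 at fret 6 → B2 (MIDI 47); D2 at fret 13 → D♯3 (MIDI 51).
47 − 51 = -4, so the two pitches are 4 semitones apart, with D♯3 the higher.

4 semitones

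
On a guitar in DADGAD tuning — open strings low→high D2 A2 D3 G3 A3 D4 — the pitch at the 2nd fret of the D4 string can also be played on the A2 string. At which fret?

19

D4 at fret 2 is D4 + 2 semitones = E4.
The open A2 string is 17 semitones below the open D4, so the same pitch on the A2 string lies at fret 2 + 17 = 19.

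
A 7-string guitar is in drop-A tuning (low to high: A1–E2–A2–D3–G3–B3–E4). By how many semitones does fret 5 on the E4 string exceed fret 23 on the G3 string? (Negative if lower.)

-9 semitones

E4 at fret 5 → A4 (MIDI 69); G3 at fret 23 → F#5 (MIDI 78).
69 − 78 = -9, so the two pitches are 9 semitones apart.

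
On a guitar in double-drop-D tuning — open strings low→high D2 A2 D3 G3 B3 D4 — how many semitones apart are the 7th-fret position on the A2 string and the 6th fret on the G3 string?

9 semitones

A2 at fret 7 → E3 (MIDI 52); G3 at fret 6 → C♯4 (MIDI 61).
52 − 61 = -9, so the two pitches are 9 semitones apart, with C♯4 the higher.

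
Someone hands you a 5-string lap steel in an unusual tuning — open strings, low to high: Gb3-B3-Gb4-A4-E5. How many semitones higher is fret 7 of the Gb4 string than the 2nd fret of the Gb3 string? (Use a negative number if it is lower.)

17 semitones

Gb4 at fret 7 → Db5 (MIDI 73); Gb3 at fret 2 → Ab3 (MIDI 56).
73 − 56 = 17, so the two pitches are 17 semitones apart.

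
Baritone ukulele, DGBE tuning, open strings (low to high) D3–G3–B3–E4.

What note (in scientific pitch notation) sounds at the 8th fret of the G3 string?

The open G3 string plus 8 semitones: G–G#–A–A#–B–C–C#–D–D#.
The walk passes from B into C once, so the octave number goes from 3 to 4.

D#4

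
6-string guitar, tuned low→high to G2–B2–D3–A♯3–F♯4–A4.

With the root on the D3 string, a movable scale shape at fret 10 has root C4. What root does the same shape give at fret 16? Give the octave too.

Moving from fret 10 to fret 16 shifts the root by 6 semitones.
C4 up 6 semitones is F♯4.

F♯4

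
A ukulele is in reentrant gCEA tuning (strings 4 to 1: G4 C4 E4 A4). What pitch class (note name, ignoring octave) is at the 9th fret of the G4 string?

E

The open G4 string plus 9 semitones: G–G#–A–A#–B–C–C#–D–D#–E.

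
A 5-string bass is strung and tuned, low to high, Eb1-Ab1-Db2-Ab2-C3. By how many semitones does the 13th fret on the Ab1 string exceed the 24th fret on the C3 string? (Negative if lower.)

Ab1 at fret 13 → A2 (MIDI 45); C3 at fret 24 → C5 (MIDI 72).
45 − 72 = -27, so the two pitches are 27 semitones apart.

-27 semitones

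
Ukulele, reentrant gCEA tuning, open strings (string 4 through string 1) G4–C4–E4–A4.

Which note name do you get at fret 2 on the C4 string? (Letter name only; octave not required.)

C4 is MIDI 60. Adding 2 gives 62; 62 mod 12 = 2, i.e. D.

D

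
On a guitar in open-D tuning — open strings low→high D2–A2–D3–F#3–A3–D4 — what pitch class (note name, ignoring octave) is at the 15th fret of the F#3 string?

F#3 is MIDI 54. Adding 15 gives 69; 69 mod 12 = 9, i.e. A.

A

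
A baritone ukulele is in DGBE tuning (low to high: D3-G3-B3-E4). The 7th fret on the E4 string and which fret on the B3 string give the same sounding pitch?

12

Fret 7 on E4 is MIDI 64 + 7 = 71 (B4). On the B3 string (open MIDI 59), that pitch is 71 − 59 = fret 12.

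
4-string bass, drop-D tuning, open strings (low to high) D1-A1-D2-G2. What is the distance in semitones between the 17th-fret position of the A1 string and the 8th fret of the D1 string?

A1 at fret 17 → D3 (MIDI 50); D1 at fret 8 → A#1 (MIDI 34).
50 − 34 = 16, so the two pitches are 16 semitones apart, with D3 the higher.

16 semitones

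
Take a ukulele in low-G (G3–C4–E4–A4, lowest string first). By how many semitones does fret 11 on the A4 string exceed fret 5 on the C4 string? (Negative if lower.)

15 semitones

A4 at fret 11 → G#5 (MIDI 80); C4 at fret 5 → F4 (MIDI 65).
80 − 65 = 15, so the two pitches are 15 semitones apart.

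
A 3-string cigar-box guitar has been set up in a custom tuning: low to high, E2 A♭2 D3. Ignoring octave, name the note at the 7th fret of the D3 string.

A

The open D3 string plus 7 semitones: D–Eb–E–F–Gb–G–Ab–A.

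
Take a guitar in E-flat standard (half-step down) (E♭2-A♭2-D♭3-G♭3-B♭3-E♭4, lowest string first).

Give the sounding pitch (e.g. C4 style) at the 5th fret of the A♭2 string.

The open A♭2 string plus 5 semitones: Ab–A–Bb–B–C–Db.
The walk passes from B into C once, so the octave number goes from 2 to 3.
(Equivalently spelled C♯3.)

D♭3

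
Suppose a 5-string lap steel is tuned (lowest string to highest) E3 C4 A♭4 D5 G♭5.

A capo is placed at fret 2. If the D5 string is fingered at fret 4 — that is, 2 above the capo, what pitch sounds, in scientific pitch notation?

G♭5

The capo raises the open D5 by 2 semitones to E5; fretting 2 more gives D5 + 2 + 2 = D5 + 4 semitones = G♭5.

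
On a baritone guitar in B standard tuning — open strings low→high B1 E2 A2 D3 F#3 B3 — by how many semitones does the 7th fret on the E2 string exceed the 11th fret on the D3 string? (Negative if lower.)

E2 at fret 7 → B2 (MIDI 47); D3 at fret 11 → C#4 (MIDI 61).
47 − 61 = -14, so the two pitches are 14 semitones apart.

-14 semitones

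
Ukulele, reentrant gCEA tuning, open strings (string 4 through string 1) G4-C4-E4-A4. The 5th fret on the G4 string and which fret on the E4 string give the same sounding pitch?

G4 at fret 5 is G4 + 5 semitones = C5.
The open E4 string is 3 semitones below the open G4, so the same pitch on the E4 string lies at fret 5 + 3 = 8.

8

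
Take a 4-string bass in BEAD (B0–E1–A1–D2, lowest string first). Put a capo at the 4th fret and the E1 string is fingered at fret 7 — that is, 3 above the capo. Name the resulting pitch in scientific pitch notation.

The capo raises the open E1 by 4 semitones to G#1; fretting 3 more gives E1 + 4 + 3 = E1 + 7 semitones = B1.

B1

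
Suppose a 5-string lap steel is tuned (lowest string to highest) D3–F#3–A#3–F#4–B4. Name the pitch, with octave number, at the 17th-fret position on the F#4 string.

F#4 is MIDI 66. Adding 17 gives 83, which is B5.

B5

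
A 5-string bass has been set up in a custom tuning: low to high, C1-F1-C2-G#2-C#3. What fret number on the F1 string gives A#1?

5

A#1 is 5 semitones above the open F1 (F–F#–G–G#–A–A#), so it sits at fret 5.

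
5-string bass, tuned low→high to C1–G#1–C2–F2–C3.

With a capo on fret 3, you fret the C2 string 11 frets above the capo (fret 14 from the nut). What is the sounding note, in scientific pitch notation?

D3

The capo raises the open C2 by 3 semitones to D#2; fretting 11 more gives C2 + 3 + 11 = C2 + 14 semitones = D3.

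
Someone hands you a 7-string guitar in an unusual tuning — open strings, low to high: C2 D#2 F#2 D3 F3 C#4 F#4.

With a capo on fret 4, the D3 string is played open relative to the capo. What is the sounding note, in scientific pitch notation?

F#3

The capo raises the open D3 by 4 semitones to F#3; fretting 0 more gives D3 + 4 + 0 = D3 + 4 semitones = F#3.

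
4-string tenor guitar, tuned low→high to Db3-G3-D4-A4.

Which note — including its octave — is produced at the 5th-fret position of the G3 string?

Each fret is one semitone, so G3 + 5 = C4.

C4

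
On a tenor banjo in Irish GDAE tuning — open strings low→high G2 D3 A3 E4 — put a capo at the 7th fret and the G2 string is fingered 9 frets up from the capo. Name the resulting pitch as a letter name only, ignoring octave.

The capo raises the open G2 by 7 semitones to D3; fretting 9 more gives G2 + 7 + 9 = G2 + 16 semitones, landing on B.

B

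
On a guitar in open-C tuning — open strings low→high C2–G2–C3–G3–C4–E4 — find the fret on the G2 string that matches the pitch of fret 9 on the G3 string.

Fret 9 on G3 is MIDI 55 + 9 = 64 (E4). On the G2 string (open MIDI 43), that pitch is 64 − 43 = fret 21.

21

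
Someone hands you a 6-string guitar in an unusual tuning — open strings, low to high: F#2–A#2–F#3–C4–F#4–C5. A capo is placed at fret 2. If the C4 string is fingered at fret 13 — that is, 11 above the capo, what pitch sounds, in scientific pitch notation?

The capo raises the open C4 by 2 semitones to D4; fretting 11 more gives C4 + 2 + 11 = C4 + 13 semitones = C#5.

C#5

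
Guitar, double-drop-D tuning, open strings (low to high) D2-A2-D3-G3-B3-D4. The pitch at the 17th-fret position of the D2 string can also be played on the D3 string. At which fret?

Fret 17 on D2 is MIDI 38 + 17 = 55 (G3). On the D3 string (open MIDI 50), that pitch is 55 − 50 = fret 5.

5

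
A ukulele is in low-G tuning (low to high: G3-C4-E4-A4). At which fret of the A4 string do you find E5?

7

E5 is 7 semitones above the open A4 (A–A#–B–C–C#–D–D#–E), so it sits at fret 7.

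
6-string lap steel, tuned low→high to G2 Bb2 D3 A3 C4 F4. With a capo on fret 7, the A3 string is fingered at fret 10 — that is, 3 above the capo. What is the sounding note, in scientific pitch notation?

G4

The capo raises the open A3 by 7 semitones to E4; fretting 3 more gives A3 + 7 + 3 = A3 + 10 semitones = G4.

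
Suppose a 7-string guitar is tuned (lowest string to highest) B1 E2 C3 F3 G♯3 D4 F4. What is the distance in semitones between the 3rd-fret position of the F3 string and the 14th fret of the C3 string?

F3 at fret 3 → G♯3 (MIDI 56); C3 at fret 14 → D4 (MIDI 62).
56 − 62 = -6, so the two pitches are 6 semitones apart, with D4 the higher.

6 semitones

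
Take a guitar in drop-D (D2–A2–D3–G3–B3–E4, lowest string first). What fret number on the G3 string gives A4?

14

A4 is 14 semitones above the open G3 (G–G#–A–A#–…–G–G#–A), so it sits at fret 14.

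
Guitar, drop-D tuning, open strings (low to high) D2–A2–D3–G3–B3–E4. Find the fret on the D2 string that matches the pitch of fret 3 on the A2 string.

A2 at fret 3 is A2 + 3 semitones = C3.
The open D2 string is 7 semitones below the open A2, so the same pitch on the D2 string lies at fret 3 + 7 = 10.

10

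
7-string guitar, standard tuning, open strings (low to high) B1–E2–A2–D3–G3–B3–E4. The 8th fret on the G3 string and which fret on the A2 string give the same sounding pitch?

18

Fret 8 on G3 is MIDI 55 + 8 = 63 (D♯4). On the A2 string (open MIDI 45), that pitch is 63 − 45 = fret 18.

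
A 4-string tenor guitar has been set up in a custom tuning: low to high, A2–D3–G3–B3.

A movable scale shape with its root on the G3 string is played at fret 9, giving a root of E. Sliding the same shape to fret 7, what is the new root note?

Moving from fret 9 to fret 7 shifts the root by -2 semitones.
E down 2 semitones is D.

D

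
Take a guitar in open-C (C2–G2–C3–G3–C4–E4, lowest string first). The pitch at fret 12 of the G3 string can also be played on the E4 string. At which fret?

3

G3 at fret 12 is G3 + 12 semitones = G4.
The open E4 string is 9 semitones above the open G3, so the same pitch on the E4 string lies at fret 12 − 9 = 3.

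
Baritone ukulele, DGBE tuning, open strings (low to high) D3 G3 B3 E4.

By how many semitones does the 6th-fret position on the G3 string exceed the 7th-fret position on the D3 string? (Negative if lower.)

4 semitones

G3 at fret 6 → C#4 (MIDI 61); D3 at fret 7 → A3 (MIDI 57).
61 − 57 = 4, so the two pitches are 4 semitones apart.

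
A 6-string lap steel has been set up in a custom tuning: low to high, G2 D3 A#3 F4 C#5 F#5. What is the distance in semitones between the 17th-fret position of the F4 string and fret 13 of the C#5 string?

F4 at fret 17 → A#5 (MIDI 82); C#5 at fret 13 → D6 (MIDI 86).
82 − 86 = -4, so the two pitches are 4 semitones apart, with D6 the higher.

4 semitones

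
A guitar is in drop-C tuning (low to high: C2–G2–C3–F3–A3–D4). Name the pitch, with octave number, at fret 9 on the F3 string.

D4

F3 is MIDI 53. Adding 9 gives 62, which is D4.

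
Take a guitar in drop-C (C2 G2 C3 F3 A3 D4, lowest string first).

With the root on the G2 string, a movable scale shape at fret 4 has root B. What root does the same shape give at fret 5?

Moving from fret 4 to fret 5 shifts the root by 1 semitone.
B up 1 semitone is C.

C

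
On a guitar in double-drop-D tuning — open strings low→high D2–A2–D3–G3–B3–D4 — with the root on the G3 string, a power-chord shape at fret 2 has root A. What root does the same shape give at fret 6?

C#

Moving from fret 2 to fret 6 shifts the root by 4 semitones.
A up 4 semitones is C#.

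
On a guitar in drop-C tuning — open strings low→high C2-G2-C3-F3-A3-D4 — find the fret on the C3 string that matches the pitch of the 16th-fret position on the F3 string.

Fret 16 on F3 is MIDI 53 + 16 = 69 (A4). On the C3 string (open MIDI 48), that pitch is 69 − 48 = fret 21.

21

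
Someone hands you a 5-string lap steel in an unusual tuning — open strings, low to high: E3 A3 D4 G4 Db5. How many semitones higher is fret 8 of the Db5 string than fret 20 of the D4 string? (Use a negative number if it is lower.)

-1 semitone

Db5 at fret 8 → A5 (MIDI 81); D4 at fret 20 → Bb5 (MIDI 82).
81 − 82 = -1, so the two pitches are 1 semitone apart.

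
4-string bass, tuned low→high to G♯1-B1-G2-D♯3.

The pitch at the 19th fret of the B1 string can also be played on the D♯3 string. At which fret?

3

B1 at fret 19 is B1 + 19 semitones = F♯3.
The open D♯3 string is 16 semitones above the open B1, so the same pitch on the D♯3 string lies at fret 19 − 16 = 3.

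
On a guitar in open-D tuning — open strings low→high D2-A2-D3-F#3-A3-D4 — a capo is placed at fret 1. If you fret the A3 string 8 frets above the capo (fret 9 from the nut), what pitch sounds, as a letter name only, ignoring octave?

F#

The capo raises the open A3 by 1 semitone to A#3; fretting 8 more gives A3 + 1 + 8 = A3 + 9 semitones, landing on F#.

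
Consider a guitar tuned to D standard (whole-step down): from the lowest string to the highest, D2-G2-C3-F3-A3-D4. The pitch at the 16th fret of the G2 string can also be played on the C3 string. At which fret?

Fret 16 on G2 is MIDI 43 + 16 = 59 (B3). On the C3 string (open MIDI 48), that pitch is 59 − 48 = fret 11.

11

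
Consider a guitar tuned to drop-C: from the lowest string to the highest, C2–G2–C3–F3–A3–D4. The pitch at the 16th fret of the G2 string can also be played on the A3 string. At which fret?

G2 at fret 16 is G2 + 16 semitones = B3.
The open A3 string is 14 semitones above the open G2, so the same pitch on the A3 string lies at fret 16 − 14 = 2.

2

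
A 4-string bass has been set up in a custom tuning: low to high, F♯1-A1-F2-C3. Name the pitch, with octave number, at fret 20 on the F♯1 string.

F♯1 is MIDI 30. Adding 20 gives 50, which is D3.

D3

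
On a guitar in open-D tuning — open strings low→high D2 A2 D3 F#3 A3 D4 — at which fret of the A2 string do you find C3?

C3 is 3 semitones above the open A2 (A–A#–B–C), so it sits at fret 3.

3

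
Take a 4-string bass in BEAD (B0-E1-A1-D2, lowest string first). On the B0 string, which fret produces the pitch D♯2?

D♯2 is 16 semitones above the open B0 (B–C–C#–D–…–C#–D–D#), so it sits at fret 16.

16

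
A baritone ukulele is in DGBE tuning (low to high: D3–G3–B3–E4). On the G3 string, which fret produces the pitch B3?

4

B3 is 4 semitones above the open G3 (G–G#–A–A#–B), so it sits at fret 4.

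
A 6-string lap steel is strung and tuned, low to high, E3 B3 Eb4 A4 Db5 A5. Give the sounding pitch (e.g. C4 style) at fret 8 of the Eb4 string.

Each fret is one semitone, so Eb4 + 8 = B4.

B4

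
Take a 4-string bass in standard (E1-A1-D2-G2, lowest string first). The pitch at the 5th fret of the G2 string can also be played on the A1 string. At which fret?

G2 at fret 5 is G2 + 5 semitones = C3.
The open A1 string is 10 semitones below the open G2, so the same pitch on the A1 string lies at fret 5 + 10 = 15.

15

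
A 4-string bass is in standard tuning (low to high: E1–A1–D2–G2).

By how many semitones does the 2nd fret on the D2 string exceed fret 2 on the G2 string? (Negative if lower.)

D2 at fret 2 → E2 (MIDI 40); G2 at fret 2 → A2 (MIDI 45).
40 − 45 = -5, so the two pitches are 5 semitones apart.

-5 semitones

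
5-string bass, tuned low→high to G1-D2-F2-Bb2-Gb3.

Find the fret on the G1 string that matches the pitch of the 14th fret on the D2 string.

D2 at fret 14 is D2 + 14 semitones = E3.
The open G1 string is 7 semitones below the open D2, so the same pitch on the G1 string lies at fret 14 + 7 = 21.

21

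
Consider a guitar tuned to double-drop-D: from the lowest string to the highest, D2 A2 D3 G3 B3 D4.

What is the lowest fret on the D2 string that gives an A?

7

From D2, count semitones up the chromatic scale until reaching A: D–D#–E–F–F#–G–G#–A — 7 steps.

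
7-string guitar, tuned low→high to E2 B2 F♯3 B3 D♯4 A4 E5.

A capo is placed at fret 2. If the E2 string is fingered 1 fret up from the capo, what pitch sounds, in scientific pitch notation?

G2

The capo raises the open E2 by 2 semitones to F♯2; fretting 1 more gives E2 + 2 + 1 = E2 + 3 semitones = G2.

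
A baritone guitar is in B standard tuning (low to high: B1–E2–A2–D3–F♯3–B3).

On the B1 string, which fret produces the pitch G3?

G3 is 20 semitones above the open B1 (B–C–C#–D–…–F–F#–G), so it sits at fret 20.

20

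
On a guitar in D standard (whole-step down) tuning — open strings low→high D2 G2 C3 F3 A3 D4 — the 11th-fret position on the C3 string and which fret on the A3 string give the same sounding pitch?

2

C3 at fret 11 is C3 + 11 semitones = B3.
The open A3 string is 9 semitones above the open C3, so the same pitch on the A3 string lies at fret 11 − 9 = 2.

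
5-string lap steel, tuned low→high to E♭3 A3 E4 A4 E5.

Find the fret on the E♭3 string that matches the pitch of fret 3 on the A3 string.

Fret 3 on A3 is MIDI 57 + 3 = 60 (C4). On the E♭3 string (open MIDI 51), that pitch is 60 − 51 = fret 9.

9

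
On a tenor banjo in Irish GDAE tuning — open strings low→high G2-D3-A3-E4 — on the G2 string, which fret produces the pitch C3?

C3 is 5 semitones above the open G2 (G–G#–A–A#–B–C), so it sits at fret 5.

5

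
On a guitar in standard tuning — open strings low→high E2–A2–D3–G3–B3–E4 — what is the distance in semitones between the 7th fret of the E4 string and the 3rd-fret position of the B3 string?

9 semitones

E4 at fret 7 → B4 (MIDI 71); B3 at fret 3 → D4 (MIDI 62).
71 − 62 = 9, so the two pitches are 9 semitones apart, with B4 the higher.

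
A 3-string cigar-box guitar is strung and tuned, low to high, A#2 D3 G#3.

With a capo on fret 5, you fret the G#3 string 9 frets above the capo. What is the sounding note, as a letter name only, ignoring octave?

The capo raises the open G#3 by 5 semitones to C#4; fretting 9 more gives G#3 + 5 + 9 = G#3 + 14 semitones, landing on A#.
(Also written Bb.)

A#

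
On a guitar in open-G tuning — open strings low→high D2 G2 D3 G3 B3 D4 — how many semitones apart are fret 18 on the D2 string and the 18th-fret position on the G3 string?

D2 at fret 18 → G#3 (MIDI 56); G3 at fret 18 → C#5 (MIDI 73).
56 − 73 = -17, so the two pitches are 17 semitones apart, with C#5 the higher.

17 semitones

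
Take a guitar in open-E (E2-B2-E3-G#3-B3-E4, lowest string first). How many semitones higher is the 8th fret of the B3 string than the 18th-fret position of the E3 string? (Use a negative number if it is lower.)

B3 at fret 8 → G4 (MIDI 67); E3 at fret 18 → A#4 (MIDI 70).
67 − 70 = -3, so the two pitches are 3 semitones apart.

-3 semitones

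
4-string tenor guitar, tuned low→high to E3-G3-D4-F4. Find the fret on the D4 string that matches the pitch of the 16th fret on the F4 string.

F4 at fret 16 is F4 + 16 semitones = A5.
The open D4 string is 3 semitones below the open F4, so the same pitch on the D4 string lies at fret 16 + 3 = 19.

19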